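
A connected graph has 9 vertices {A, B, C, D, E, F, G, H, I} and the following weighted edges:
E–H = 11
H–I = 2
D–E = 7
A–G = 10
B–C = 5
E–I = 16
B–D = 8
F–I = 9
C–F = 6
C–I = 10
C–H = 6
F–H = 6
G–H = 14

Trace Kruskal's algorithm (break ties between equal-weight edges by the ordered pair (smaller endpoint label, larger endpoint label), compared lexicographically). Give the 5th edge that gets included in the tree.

D-E

Sort edges by weight, then run Kruskal:
H–I (2): add — endpoints in different components.
B–C (5): add — endpoints in different components.
C–F (6): add — endpoints in different components.
C–H (6): add — endpoints in different components.
F–H (6): skip — F and H already connected.
D–E (7): add — endpoints in different components.
B–D (8): add — endpoints in different components.
F–I (9): skip — F and I already connected.
A–G (10): add — endpoints in different components.
C–I (10): skip — C and I already connected.
E–H (11): skip — E and H already connected.
G–H (14): add — endpoints in different components.
The 5th edge added is D–E.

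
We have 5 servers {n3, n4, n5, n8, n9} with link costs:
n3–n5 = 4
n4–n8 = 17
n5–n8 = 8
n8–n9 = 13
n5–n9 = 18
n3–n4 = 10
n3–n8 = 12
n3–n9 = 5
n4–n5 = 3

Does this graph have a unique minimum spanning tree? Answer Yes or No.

Kruskal: consider edges lightest-first.
n4–n5 (3): add — endpoints in different components.
n3–n5 (4): add — endpoints in different components.
n3–n9 (5): add — endpoints in different components.
n5–n8 (8): add — endpoints in different components.
Every non-tree edge has weight strictly greater than the heaviest edge on the tree path between its endpoints, so the MST is unique.

Yes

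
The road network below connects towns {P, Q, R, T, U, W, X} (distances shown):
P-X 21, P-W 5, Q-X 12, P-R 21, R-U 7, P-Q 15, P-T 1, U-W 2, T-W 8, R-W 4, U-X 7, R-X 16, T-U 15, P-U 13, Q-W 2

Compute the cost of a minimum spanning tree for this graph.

Prim, starting at X.
Step 1: cheapest edge leaving the tree is U-X (7); add U.
Step 2: cheapest edge leaving the tree is U-W (2); add W.
Step 3: cheapest edge leaving the tree is Q-W (2); add Q.
Step 4: cheapest edge leaving the tree is R-W (4); add R.
Step 5: cheapest edge leaving the tree is P-W (5); add P.
Step 6: cheapest edge leaving the tree is P-T (1); add T.
MST edges: U-X, U-W, Q-W, R-W, P-W, P-T; total weight 7+2+2+4+5+1 = 21.

21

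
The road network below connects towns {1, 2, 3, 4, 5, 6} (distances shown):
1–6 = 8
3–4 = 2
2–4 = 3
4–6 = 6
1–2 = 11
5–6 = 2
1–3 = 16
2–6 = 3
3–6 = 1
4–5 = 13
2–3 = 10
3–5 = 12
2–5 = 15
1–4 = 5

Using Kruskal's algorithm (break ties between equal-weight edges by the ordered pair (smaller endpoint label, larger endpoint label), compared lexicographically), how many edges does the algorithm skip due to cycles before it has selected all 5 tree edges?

Kruskal: consider edges lightest-first.
3–6 (1): add — endpoints in different components.
3–4 (2): add — endpoints in different components.
5–6 (2): add — endpoints in different components.
2–4 (3): add — endpoints in different components.
2–6 (3): skip — 2 and 6 already connected.
1–4 (5): add — endpoints in different components.
Edges rejected before the tree was complete: 1.

1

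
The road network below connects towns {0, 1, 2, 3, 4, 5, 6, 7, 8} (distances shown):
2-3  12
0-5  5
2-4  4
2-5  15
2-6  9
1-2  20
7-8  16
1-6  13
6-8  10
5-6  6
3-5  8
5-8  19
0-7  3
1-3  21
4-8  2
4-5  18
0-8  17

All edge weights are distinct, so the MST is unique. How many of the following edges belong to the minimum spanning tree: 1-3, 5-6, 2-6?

Kruskal: consider edges lightest-first.
4-8 (2): add — endpoints in different components.
0-7 (3): add — endpoints in different components.
2-4 (4): add — endpoints in different components.
0-5 (5): add — endpoints in different components.
5-6 (6): add — endpoints in different components.
3-5 (8): add — endpoints in different components.
2-6 (9): add — endpoints in different components.
6-8 (10): skip — 6 and 8 already connected.
2-3 (12): skip — 2 and 3 already connected.
1-6 (13): add — endpoints in different components.
MST edge set: {4-8, 0-7, 2-4, 0-5, 5-6, 3-5, 2-6, 1-6}.
Of the listed edges, {5-6, 2-6} are in the MST → 2.

2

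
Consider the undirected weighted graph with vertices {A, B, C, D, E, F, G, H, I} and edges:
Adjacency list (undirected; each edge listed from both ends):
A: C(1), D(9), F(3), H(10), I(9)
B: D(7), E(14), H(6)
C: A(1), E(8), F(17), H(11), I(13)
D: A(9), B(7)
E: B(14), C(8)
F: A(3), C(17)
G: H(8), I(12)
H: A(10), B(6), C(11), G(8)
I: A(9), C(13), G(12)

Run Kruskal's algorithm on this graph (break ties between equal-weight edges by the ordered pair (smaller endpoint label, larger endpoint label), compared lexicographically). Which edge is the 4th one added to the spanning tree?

Kruskal's algorithm — process edges by increasing weight (ties by edge label):
A—C (1): add — endpoints in different components.
A—F (3): add — endpoints in different components.
B—H (6): add — endpoints in different components.
B—D (7): add — endpoints in different components.
C—E (8): add — endpoints in different components.
G—H (8): add — endpoints in different components.
A—D (9): add — endpoints in different components.
A—I (9): add — endpoints in different components.
The 4th edge added is B—D.

B-D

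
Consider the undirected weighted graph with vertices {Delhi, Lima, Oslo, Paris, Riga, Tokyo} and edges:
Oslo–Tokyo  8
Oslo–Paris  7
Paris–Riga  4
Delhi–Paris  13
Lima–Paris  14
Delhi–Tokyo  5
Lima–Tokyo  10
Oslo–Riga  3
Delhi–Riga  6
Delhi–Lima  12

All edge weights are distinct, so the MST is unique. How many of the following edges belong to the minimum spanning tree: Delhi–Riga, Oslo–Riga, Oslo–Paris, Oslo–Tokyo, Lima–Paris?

Kruskal's algorithm — process edges by increasing weight (ties by edge label):
Oslo–Riga (3): add — endpoints in different components.
Paris–Riga (4): add — endpoints in different components.
Delhi–Tokyo (5): add — endpoints in different components.
Delhi–Riga (6): add — endpoints in different components.
Oslo–Paris (7): skip — Paris and Oslo already connected.
Oslo–Tokyo (8): skip — Tokyo and Oslo already connected.
Lima–Tokyo (10): add — endpoints in different components.
MST edge set: {Oslo–Riga, Paris–Riga, Delhi–Tokyo, Delhi–Riga, Lima–Tokyo}.
Of the listed edges, {Delhi–Riga, Oslo–Riga} are in the MST → 2.

2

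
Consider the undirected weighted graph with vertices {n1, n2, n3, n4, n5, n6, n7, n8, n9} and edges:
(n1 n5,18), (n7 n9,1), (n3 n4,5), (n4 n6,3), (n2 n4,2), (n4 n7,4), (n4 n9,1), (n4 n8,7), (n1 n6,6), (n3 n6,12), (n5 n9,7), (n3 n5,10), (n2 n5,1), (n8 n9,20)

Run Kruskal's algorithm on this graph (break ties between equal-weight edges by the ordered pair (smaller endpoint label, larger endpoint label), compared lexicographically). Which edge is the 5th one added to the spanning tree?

Sort edges by weight, then run Kruskal:
n2 n5 (1): add — endpoints in different components.
n4 n9 (1): add — endpoints in different components.
n7 n9 (1): add — endpoints in different components.
n2 n4 (2): add — endpoints in different components.
n4 n6 (3): add — endpoints in different components.
n4 n7 (4): skip — n7 and n4 already connected.
n3 n4 (5): add — endpoints in different components.
n1 n6 (6): add — endpoints in different components.
n4 n8 (7): add — endpoints in different components.
The 5th edge added is n4 n6.

n4-n6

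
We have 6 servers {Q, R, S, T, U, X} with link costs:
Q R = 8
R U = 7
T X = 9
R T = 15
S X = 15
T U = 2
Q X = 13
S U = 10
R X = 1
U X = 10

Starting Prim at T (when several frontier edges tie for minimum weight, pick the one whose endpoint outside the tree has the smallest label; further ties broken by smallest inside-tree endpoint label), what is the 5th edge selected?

Grow the tree from T using Prim:
Step 1: frontier [T U 2, T X 9, R T 15] → take T U (2); add U.
Step 2: frontier [T X 9, R T 15, R U 7, S U 10, U X 10] → take R U (7); add R.
Step 3: frontier [R X 1, Q R 8, T X 9, S U 10, U X 10] → take R X (1); add X.
Step 4: frontier [Q R 8, S U 10, Q X 13, S X 15] → take Q R (8); add Q.
Step 5: frontier [S U 10, S X 15] → take S U (10); add S.
The 5th edge added is S U.

S-U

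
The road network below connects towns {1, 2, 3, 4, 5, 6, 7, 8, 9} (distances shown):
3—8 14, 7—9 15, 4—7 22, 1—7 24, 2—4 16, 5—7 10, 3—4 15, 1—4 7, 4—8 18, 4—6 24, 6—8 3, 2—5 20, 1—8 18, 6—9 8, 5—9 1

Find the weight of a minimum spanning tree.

74

Kruskal's algorithm — process edges by increasing weight (ties by edge label):
5—9 (1): add — endpoints in different components.
6—8 (3): add — endpoints in different components.
1—4 (7): add — endpoints in different components.
6—9 (8): add — endpoints in different components.
5—7 (10): add — endpoints in different components.
3—8 (14): add — endpoints in different components.
3—4 (15): add — endpoints in different components.
7—9 (15): skip — 7 and 9 already connected.
2—4 (16): add — endpoints in different components.
MST edges: 5—9, 6—8, 1—4, 6—9, 5—7, 3—8, 3—4, 2—4; total weight 1+3+7+8+10+14+15+16 = 74.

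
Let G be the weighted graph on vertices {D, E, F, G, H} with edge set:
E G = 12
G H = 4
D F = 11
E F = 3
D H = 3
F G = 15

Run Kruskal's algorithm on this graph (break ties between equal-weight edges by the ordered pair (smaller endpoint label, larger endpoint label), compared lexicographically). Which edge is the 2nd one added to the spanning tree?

Kruskal's algorithm — process edges by increasing weight (ties by edge label):
D H (3): add. Components now {D,H} {E} {F} {G}
E F (3): add. Components now {D,H} {E,F} {G}
G H (4): add. Components now {D,G,H} {E,F}
D F (11): add. Components now {D,E,F,G,H}
The 2nd edge added is E F.

E-F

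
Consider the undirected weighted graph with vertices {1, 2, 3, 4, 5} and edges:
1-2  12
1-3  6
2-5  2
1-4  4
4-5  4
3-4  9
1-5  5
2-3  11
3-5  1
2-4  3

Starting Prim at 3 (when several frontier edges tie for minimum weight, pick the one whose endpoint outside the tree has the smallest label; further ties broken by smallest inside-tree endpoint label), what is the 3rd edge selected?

2-4

Grow the tree from 3 using Prim:
Step 1: cheapest edge leaving the tree is 3-5 (1); add 5.
Step 2: cheapest edge leaving the tree is 2-5 (2); add 2.
Step 3: cheapest edge leaving the tree is 2-4 (3); add 4.
Step 4: cheapest edge leaving the tree is 1-4 (4); add 1.
The 3rd edge added is 2-4.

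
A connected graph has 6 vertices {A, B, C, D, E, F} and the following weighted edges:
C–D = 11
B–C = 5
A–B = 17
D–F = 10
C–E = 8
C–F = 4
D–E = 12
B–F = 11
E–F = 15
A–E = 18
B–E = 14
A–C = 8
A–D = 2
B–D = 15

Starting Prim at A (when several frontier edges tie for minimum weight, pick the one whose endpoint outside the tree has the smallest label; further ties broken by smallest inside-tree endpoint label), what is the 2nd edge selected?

Prim, starting at A.
Step 1: frontier [A–D 2, A–C 8, A–B 17, A–E 18] → take A–D (2); add D.
Step 2: frontier [A–C 8, A–B 17, A–E 18, D–F 10, C–D 11, D–E 12, B–D 15] → take A–C (8); add C.
Step 3: frontier [A–B 17, A–E 18, C–F 4, B–C 5, C–E 8, D–F 10, D–E 12, B–D 15] → take C–F (4); add F.
Step 4: frontier [A–B 17, A–E 18, B–C 5, C–E 8, D–E 12, B–D 15, B–F 11, E–F 15] → take B–C (5); add B.
Step 5: frontier [A–E 18, B–E 14, C–E 8, D–E 12, E–F 15] → take C–E (8); add E.
The 2nd edge added is A–C.

A-C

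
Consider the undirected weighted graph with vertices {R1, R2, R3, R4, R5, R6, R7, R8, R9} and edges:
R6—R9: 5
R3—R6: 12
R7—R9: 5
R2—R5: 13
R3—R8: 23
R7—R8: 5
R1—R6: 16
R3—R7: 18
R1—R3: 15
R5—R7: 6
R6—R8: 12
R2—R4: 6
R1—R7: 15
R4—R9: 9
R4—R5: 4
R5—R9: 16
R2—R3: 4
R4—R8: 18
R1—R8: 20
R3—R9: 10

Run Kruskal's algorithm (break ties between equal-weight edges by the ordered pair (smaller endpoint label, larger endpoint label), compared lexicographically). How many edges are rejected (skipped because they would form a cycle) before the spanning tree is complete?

Kruskal's algorithm — process edges by increasing weight (ties by edge label):
R2—R3 (4): add — endpoints in different components.
R4—R5 (4): add — endpoints in different components.
R6—R9 (5): add — endpoints in different components.
R7—R8 (5): add — endpoints in different components.
R7—R9 (5): add — endpoints in different components.
R2—R4 (6): add — endpoints in different components.
R5—R7 (6): add — endpoints in different components.
R4—R9 (9): skip — R4 and R9 already connected.
R3—R9 (10): skip — R9 and R3 already connected.
R3—R6 (12): skip — R3 and R6 already connected.
R6—R8 (12): skip — R8 and R6 already connected.
R2—R5 (13): skip — R5 and R2 already connected.
R1—R3 (15): add — endpoints in different components.
Edges rejected before the tree was complete: 5.

5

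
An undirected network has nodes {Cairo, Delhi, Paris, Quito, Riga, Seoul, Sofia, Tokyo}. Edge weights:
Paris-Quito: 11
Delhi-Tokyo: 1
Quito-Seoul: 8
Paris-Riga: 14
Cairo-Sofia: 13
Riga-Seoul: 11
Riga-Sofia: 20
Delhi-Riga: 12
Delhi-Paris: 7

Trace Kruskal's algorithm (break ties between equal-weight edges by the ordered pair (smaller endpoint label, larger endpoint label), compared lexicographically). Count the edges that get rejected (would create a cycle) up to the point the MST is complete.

2

Kruskal's algorithm — process edges by increasing weight (ties by edge label):
Delhi-Tokyo (1): add — endpoints in different components.
Delhi-Paris (7): add — endpoints in different components.
Quito-Seoul (8): add — endpoints in different components.
Paris-Quito (11): add — endpoints in different components.
Riga-Seoul (11): add — endpoints in different components.
Delhi-Riga (12): skip — Delhi and Riga already connected.
Cairo-Sofia (13): add — endpoints in different components.
Paris-Riga (14): skip — Paris and Riga already connected.
Riga-Sofia (20): add — endpoints in different components.
Edges rejected before the tree was complete: 2.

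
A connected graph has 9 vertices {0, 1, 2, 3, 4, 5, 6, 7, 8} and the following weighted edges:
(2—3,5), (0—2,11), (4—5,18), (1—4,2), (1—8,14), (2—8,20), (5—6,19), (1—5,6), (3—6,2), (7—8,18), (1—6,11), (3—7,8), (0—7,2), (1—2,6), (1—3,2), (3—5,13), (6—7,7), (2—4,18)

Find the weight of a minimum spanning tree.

Sort edges by weight, then run Kruskal:
0—7 (2): add — endpoints in different components.
1—3 (2): add — endpoints in different components.
1—4 (2): add — endpoints in different components.
3—6 (2): add — endpoints in different components.
2—3 (5): add — endpoints in different components.
1—2 (6): skip — 1 and 2 already connected.
1—5 (6): add — endpoints in different components.
6—7 (7): add — endpoints in different components.
3—7 (8): skip — 3 and 7 already connected.
0—2 (11): skip — 0 and 2 already connected.
1—6 (11): skip — 1 and 6 already connected.
3—5 (13): skip — 3 and 5 already connected.
1—8 (14): add — endpoints in different components.
MST edges: 0—7, 1—3, 1—4, 3—6, 2—3, 1—5, 6—7, 1—8; total weight 2+2+2+2+5+6+7+14 = 40.

40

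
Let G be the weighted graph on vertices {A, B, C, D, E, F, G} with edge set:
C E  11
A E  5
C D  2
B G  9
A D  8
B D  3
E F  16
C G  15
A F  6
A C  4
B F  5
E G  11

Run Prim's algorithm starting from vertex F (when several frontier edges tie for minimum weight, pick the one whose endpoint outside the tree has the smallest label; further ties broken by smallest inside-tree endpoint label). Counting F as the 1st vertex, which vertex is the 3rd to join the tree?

Prim's algorithm from F:
Step 1: cheapest edge leaving the tree is B F (5); add B.
Step 2: cheapest edge leaving the tree is B D (3); add D.
Step 3: cheapest edge leaving the tree is C D (2); add C.
Step 4: cheapest edge leaving the tree is A C (4); add A.
Step 5: cheapest edge leaving the tree is A E (5); add E.
Step 6: cheapest edge leaving the tree is B G (9); add G.
Vertex order: F, B, D, C, A, E, G. The 3rd vertex is D.

D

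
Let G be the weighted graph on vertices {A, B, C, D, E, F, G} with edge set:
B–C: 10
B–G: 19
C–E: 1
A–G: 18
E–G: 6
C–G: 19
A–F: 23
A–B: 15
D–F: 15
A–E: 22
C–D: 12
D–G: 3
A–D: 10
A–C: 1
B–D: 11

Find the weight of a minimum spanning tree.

Kruskal: consider edges lightest-first.
A–C (1): add. Components now {A,C} {B} {D} {E} {F} {G}
C–E (1): add. Components now {A,C,E} {B} {D} {F} {G}
D–G (3): add. Components now {A,C,E} {B} {D,G} {F}
E–G (6): add. Components now {A,C,D,E,G} {B} {F}
A–D (10): skip — A and D already connected.
B–C (10): add. Components now {A,B,C,D,E,G} {F}
B–D (11): skip — B and D already connected.
C–D (12): skip — C and D already connected.
A–B (15): skip — A and B already connected.
D–F (15): add. Components now {A,B,C,D,E,F,G}
MST edges: A–C, C–E, D–G, E–G, B–C, D–F; total weight 1+1+3+6+10+15 = 36.

36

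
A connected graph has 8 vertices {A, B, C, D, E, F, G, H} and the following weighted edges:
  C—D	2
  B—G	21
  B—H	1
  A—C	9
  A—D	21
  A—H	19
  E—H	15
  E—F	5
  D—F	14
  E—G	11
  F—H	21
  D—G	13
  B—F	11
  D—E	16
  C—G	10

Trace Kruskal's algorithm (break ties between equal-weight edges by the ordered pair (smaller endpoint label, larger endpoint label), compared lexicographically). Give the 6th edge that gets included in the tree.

Kruskal's algorithm — process edges by increasing weight (ties by edge label):
B—H (1): add — endpoints in different components.
C—D (2): add — endpoints in different components.
E—F (5): add — endpoints in different components.
A—C (9): add — endpoints in different components.
C—G (10): add — endpoints in different components.
B—F (11): add — endpoints in different components.
E—G (11): add — endpoints in different components.
The 6th edge added is B—F.

B-F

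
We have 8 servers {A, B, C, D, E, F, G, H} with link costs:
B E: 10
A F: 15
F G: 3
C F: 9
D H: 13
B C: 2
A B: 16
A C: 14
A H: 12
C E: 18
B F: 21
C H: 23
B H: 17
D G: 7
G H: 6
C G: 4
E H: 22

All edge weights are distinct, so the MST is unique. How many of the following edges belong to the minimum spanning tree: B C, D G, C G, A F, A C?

3

Kruskal's algorithm — process edges by increasing weight (ties by edge label):
B C (2): add — endpoints in different components.
F G (3): add — endpoints in different components.
C G (4): add — endpoints in different components.
G H (6): add — endpoints in different components.
D G (7): add — endpoints in different components.
C F (9): skip — C and F already connected.
B E (10): add — endpoints in different components.
A H (12): add — endpoints in different components.
MST edge set: {B C, F G, C G, G H, D G, B E, A H}.
Of the listed edges, {B C, D G, C G} are in the MST → 3.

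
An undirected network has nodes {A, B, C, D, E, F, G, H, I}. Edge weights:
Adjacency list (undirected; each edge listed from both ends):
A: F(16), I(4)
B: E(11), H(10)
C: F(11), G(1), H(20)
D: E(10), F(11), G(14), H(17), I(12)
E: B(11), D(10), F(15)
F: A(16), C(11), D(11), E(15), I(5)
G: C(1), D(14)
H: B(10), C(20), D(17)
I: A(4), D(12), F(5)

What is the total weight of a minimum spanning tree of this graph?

Sort edges by weight, then run Kruskal:
C–G (1): add — endpoints in different components.
A–I (4): add — endpoints in different components.
F–I (5): add — endpoints in different components.
B–H (10): add — endpoints in different components.
D–E (10): add — endpoints in different components.
B–E (11): add — endpoints in different components.
C–F (11): add — endpoints in different components.
D–F (11): add — endpoints in different components.
MST edges: C–G, A–I, F–I, B–H, D–E, B–E, C–F, D–F; total weight 1+4+5+10+10+11+11+11 = 63.

63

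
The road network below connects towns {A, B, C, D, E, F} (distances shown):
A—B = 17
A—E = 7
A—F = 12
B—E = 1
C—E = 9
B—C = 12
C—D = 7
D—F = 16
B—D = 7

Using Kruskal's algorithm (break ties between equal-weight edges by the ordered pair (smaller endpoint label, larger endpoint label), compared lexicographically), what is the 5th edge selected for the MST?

A-F

Kruskal's algorithm — process edges by increasing weight (ties by edge label):
B—E (1): add. Components now {A} {B,E} {C} {D} {F}
A—E (7): add. Components now {A,B,E} {C} {D} {F}
B—D (7): add. Components now {A,B,D,E} {C} {F}
C—D (7): add. Components now {A,B,C,D,E} {F}
C—E (9): skip — C and E already connected.
A—F (12): add. Components now {A,B,C,D,E,F}
The 5th edge added is A—F.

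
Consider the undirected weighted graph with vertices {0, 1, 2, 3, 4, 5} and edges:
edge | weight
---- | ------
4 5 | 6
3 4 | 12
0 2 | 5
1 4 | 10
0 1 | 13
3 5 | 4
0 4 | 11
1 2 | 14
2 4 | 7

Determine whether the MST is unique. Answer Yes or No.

Kruskal: consider edges lightest-first.
3 5 (4): add. Components now {0} {1} {2} {3,5} {4}
0 2 (5): add. Components now {0,2} {1} {3,5} {4}
4 5 (6): add. Components now {0,2} {1} {3,4,5}
2 4 (7): add. Components now {0,2,3,4,5} {1}
1 4 (10): add. Components now {0,1,2,3,4,5}
Every non-tree edge has weight strictly greater than the heaviest edge on the tree path between its endpoints, so the MST is unique.

Yes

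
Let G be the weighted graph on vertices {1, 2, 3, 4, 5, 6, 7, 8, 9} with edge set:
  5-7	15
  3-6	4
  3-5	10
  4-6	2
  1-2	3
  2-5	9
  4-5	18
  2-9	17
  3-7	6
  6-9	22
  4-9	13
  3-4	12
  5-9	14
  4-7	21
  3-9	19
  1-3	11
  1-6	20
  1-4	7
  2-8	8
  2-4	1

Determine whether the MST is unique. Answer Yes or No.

Yes

Sort edges by weight, then run Kruskal:
2-4 (1): add — endpoints in different components.
4-6 (2): add — endpoints in different components.
1-2 (3): add — endpoints in different components.
3-6 (4): add — endpoints in different components.
3-7 (6): add — endpoints in different components.
1-4 (7): skip — 1 and 4 already connected.
2-8 (8): add — endpoints in different components.
2-5 (9): add — endpoints in different components.
3-5 (10): skip — 3 and 5 already connected.
1-3 (11): skip — 1 and 3 already connected.
3-4 (12): skip — 3 and 4 already connected.
4-9 (13): add — endpoints in different components.
Every non-tree edge has weight strictly greater than the heaviest edge on the tree path between its endpoints, so the MST is unique.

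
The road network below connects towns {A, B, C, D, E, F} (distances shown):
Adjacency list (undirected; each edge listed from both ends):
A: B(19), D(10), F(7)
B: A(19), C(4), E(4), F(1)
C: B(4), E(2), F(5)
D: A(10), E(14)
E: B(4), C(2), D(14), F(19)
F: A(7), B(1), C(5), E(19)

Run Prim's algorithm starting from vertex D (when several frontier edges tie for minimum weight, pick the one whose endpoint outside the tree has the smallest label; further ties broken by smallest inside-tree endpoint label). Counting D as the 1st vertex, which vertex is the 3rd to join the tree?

Grow the tree from D using Prim:
Step 1: frontier [A D 10, D E 14] → take A D (10); add A.
Step 2: frontier [A F 7, A B 19, D E 14] → take A F (7); add F.
Step 3: frontier [A B 19, D E 14, B F 1, C F 5, E F 19] → take B F (1); add B.
Step 4: frontier [B C 4, B E 4, D E 14, C F 5, E F 19] → take B C (4); add C.
Step 5: frontier [B E 4, C E 2, D E 14, E F 19] → take C E (2); add E.
Vertex order: D, A, F, B, C, E. The 3rd vertex is F.

F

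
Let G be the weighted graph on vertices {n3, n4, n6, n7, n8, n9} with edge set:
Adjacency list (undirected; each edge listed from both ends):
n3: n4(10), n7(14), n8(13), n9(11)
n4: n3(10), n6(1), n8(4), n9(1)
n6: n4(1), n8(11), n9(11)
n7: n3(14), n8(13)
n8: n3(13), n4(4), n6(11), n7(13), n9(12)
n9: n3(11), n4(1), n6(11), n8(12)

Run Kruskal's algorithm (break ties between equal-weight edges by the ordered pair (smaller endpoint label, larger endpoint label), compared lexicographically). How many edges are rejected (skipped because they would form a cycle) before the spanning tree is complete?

5

Kruskal's algorithm — process edges by increasing weight (ties by edge label):
n4-n6 (1): add — endpoints in different components.
n4-n9 (1): add — endpoints in different components.
n4-n8 (4): add — endpoints in different components.
n3-n4 (10): add — endpoints in different components.
n3-n9 (11): skip — n3 and n9 already connected.
n6-n8 (11): skip — n8 and n6 already connected.
n6-n9 (11): skip — n6 and n9 already connected.
n8-n9 (12): skip — n8 and n9 already connected.
n3-n8 (13): skip — n3 and n8 already connected.
n7-n8 (13): add — endpoints in different components.
Edges rejected before the tree was complete: 5.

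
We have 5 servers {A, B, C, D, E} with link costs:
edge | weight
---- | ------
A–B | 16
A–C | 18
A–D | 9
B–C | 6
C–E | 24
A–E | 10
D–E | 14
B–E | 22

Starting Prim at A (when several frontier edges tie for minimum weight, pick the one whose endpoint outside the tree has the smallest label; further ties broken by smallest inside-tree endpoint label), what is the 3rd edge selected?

A-B

Prim's algorithm from A:
Step 1: frontier [A–D 9, A–E 10, A–B 16, A–C 18] → take A–D (9); add D.
Step 2: frontier [A–E 10, A–B 16, A–C 18, D–E 14] → take A–E (10); add E.
Step 3: frontier [A–B 16, A–C 18, B–E 22, C–E 24] → take A–B (16); add B.
Step 4: frontier [A–C 18, B–C 6, C–E 24] → take B–C (6); add C.
The 3rd edge added is A–B.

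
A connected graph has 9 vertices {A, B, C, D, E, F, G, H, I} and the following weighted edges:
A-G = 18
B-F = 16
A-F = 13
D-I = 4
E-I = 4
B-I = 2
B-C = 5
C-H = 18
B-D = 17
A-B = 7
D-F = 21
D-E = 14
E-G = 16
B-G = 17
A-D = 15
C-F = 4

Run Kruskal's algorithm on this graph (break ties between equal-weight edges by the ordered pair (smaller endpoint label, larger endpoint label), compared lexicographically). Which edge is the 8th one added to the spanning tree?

C-H

Kruskal's algorithm — process edges by increasing weight (ties by edge label):
B-I (2): add — endpoints in different components.
C-F (4): add — endpoints in different components.
D-I (4): add — endpoints in different components.
E-I (4): add — endpoints in different components.
B-C (5): add — endpoints in different components.
A-B (7): add — endpoints in different components.
A-F (13): skip — A and F already connected.
D-E (14): skip — D and E already connected.
A-D (15): skip — A and D already connected.
B-F (16): skip — B and F already connected.
E-G (16): add — endpoints in different components.
B-D (17): skip — B and D already connected.
B-G (17): skip — B and G already connected.
A-G (18): skip — A and G already connected.
C-H (18): add — endpoints in different components.
The 8th edge added is C-H.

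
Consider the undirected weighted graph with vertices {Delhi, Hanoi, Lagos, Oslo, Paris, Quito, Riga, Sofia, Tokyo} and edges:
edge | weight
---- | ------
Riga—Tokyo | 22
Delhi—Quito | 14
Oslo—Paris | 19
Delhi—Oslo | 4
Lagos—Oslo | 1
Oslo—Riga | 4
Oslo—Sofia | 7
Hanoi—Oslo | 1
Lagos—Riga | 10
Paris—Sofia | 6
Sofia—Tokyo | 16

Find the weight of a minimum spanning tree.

53

Kruskal: consider edges lightest-first.
Hanoi—Oslo (1): add — endpoints in different components.
Lagos—Oslo (1): add — endpoints in different components.
Delhi—Oslo (4): add — endpoints in different components.
Oslo—Riga (4): add — endpoints in different components.
Paris—Sofia (6): add — endpoints in different components.
Oslo—Sofia (7): add — endpoints in different components.
Lagos—Riga (10): skip — Lagos and Riga already connected.
Delhi—Quito (14): add — endpoints in different components.
Sofia—Tokyo (16): add — endpoints in different components.
MST edges: Hanoi—Oslo, Lagos—Oslo, Delhi—Oslo, Oslo—Riga, Paris—Sofia, Oslo—Sofia, Delhi—Quito, Sofia—Tokyo; total weight 1+1+4+4+6+7+14+16 = 53.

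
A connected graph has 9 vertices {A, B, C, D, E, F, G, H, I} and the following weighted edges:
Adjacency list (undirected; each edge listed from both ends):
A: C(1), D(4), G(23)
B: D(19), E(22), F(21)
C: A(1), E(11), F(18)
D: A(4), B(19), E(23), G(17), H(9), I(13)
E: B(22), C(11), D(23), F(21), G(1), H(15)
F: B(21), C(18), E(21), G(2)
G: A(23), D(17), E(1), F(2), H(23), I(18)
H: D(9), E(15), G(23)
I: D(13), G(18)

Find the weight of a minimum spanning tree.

60

Kruskal's algorithm — process edges by increasing weight (ties by edge label):
A C (1): add — endpoints in different components.
E G (1): add — endpoints in different components.
F G (2): add — endpoints in different components.
A D (4): add — endpoints in different components.
D H (9): add — endpoints in different components.
C E (11): add — endpoints in different components.
D I (13): add — endpoints in different components.
E H (15): skip — E and H already connected.
D G (17): skip — D and G already connected.
C F (18): skip — C and F already connected.
G I (18): skip — G and I already connected.
B D (19): add — endpoints in different components.
MST edges: A C, E G, F G, A D, D H, C E, D I, B D; total weight 1+1+2+4+9+11+13+19 = 60.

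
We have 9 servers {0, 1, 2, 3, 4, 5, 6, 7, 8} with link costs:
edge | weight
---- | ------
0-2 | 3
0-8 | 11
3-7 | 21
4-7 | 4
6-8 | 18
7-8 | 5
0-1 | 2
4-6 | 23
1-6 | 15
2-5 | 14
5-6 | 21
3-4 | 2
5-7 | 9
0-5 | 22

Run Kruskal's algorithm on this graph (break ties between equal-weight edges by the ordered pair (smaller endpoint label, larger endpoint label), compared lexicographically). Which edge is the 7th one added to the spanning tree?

0-8

Kruskal's algorithm — process edges by increasing weight (ties by edge label):
0-1 (2): add — endpoints in different components.
3-4 (2): add — endpoints in different components.
0-2 (3): add — endpoints in different components.
4-7 (4): add — endpoints in different components.
7-8 (5): add — endpoints in different components.
5-7 (9): add — endpoints in different components.
0-8 (11): add — endpoints in different components.
2-5 (14): skip — 2 and 5 already connected.
1-6 (15): add — endpoints in different components.
The 7th edge added is 0-8.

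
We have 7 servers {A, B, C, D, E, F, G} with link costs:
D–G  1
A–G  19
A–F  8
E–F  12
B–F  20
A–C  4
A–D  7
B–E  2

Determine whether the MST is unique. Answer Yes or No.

Kruskal: consider edges lightest-first.
D–G (1): add. Components now {A} {B} {C} {D,G} {E} {F}
B–E (2): add. Components now {A} {B,E} {C} {D,G} {F}
A–C (4): add. Components now {A,C} {B,E} {D,G} {F}
A–D (7): add. Components now {A,C,D,G} {B,E} {F}
A–F (8): add. Components now {A,C,D,F,G} {B,E}
E–F (12): add. Components now {A,B,C,D,E,F,G}
Every non-tree edge has weight strictly greater than the heaviest edge on the tree path between its endpoints, so the MST is unique.

Yes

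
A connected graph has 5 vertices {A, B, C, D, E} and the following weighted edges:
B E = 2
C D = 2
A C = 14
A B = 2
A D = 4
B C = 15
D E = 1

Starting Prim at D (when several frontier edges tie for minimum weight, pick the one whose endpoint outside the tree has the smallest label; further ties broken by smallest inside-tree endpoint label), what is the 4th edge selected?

C-D

Prim, starting at D.
Step 1: cheapest edge leaving the tree is D E (1); add E.
Step 2: cheapest edge leaving the tree is B E (2); add B.
Step 3: cheapest edge leaving the tree is A B (2); add A.
Step 4: cheapest edge leaving the tree is C D (2); add C.
The 4th edge added is C D.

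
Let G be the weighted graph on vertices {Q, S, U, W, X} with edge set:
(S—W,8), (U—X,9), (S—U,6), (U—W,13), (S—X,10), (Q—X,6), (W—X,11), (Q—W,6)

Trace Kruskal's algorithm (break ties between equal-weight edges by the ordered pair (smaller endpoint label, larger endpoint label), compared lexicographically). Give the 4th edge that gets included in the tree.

Sort edges by weight, then run Kruskal:
Q—W (6): add — endpoints in different components.
Q—X (6): add — endpoints in different components.
S—U (6): add — endpoints in different components.
S—W (8): add — endpoints in different components.
The 4th edge added is S—W.

S-W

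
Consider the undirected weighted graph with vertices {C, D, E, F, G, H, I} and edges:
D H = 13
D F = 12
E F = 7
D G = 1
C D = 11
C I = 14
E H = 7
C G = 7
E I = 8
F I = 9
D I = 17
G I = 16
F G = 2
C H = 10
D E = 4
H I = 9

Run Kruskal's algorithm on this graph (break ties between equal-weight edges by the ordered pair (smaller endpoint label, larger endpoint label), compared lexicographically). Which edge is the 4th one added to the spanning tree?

Kruskal's algorithm — process edges by increasing weight (ties by edge label):
D G (1): add. Components now {C} {D,G} {E} {F} {H} {I}
F G (2): add. Components now {C} {D,F,G} {E} {H} {I}
D E (4): add. Components now {C} {D,E,F,G} {H} {I}
C G (7): add. Components now {C,D,E,F,G} {H} {I}
E F (7): skip — E and F already connected.
E H (7): add. Components now {C,D,E,F,G,H} {I}
E I (8): add. Components now {C,D,E,F,G,H,I}
The 4th edge added is C G.

C-G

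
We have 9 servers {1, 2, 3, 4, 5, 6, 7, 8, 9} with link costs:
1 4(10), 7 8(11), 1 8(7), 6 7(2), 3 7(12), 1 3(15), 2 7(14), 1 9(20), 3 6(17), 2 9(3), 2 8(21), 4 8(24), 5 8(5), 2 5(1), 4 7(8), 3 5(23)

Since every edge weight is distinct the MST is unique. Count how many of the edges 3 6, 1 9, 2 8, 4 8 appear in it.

Kruskal: consider edges lightest-first.
2 5 (1): add — endpoints in different components.
6 7 (2): add — endpoints in different components.
2 9 (3): add — endpoints in different components.
5 8 (5): add — endpoints in different components.
1 8 (7): add — endpoints in different components.
4 7 (8): add — endpoints in different components.
1 4 (10): add — endpoints in different components.
7 8 (11): skip — 7 and 8 already connected.
3 7 (12): add — endpoints in different components.
MST edge set: {2 5, 6 7, 2 9, 5 8, 1 8, 4 7, 1 4, 3 7}.
Of the listed edges, {} are in the MST → 0.

0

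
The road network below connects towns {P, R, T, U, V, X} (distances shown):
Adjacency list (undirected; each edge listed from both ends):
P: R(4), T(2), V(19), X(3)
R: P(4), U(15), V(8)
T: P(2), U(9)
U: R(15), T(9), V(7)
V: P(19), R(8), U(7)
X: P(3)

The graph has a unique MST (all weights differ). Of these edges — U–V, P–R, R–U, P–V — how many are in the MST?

Kruskal: consider edges lightest-first.
P–T (2): add. Components now {R} {X} {U} {P,T} {V}
P–X (3): add. Components now {R} {P,T,X} {U} {V}
P–R (4): add. Components now {P,R,T,X} {U} {V}
U–V (7): add. Components now {P,R,T,X} {U,V}
R–V (8): add. Components now {P,R,T,U,V,X}
MST edge set: {P–T, P–X, P–R, U–V, R–V}.
Of the listed edges, {U–V, P–R} are in the MST → 2.

2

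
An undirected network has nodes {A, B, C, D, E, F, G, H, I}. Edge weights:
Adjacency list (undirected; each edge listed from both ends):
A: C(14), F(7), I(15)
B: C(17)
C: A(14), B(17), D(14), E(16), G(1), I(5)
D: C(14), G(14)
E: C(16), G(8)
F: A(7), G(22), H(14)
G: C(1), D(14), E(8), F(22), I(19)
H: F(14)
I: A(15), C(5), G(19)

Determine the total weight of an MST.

Prim's algorithm from E:
Step 1: cheapest edge leaving the tree is E—G (8); add G.
Step 2: cheapest edge leaving the tree is C—G (1); add C.
Step 3: cheapest edge leaving the tree is C—I (5); add I.
Step 4: cheapest edge leaving the tree is A—C (14); add A.
Step 5: cheapest edge leaving the tree is A—F (7); add F.
Step 6: cheapest edge leaving the tree is C—D (14); add D.
Step 7: cheapest edge leaving the tree is F—H (14); add H.
Step 8: cheapest edge leaving the tree is B—C (17); add B.
MST edges: E—G, C—G, C—I, A—C, A—F, C—D, F—H, B—C; total weight 8+1+5+14+7+14+14+17 = 80.

80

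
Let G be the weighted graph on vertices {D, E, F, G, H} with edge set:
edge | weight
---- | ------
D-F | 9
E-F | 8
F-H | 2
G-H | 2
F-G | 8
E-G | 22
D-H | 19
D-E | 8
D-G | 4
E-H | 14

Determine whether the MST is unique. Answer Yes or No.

Kruskal: consider edges lightest-first.
F-H (2): add — endpoints in different components.
G-H (2): add — endpoints in different components.
D-G (4): add — endpoints in different components.
D-E (8): add — endpoints in different components.
Non-tree edge E-F has weight 8, equal to the heaviest edge on its tree cycle — swapping gives another MST of the same weight. Not unique.

No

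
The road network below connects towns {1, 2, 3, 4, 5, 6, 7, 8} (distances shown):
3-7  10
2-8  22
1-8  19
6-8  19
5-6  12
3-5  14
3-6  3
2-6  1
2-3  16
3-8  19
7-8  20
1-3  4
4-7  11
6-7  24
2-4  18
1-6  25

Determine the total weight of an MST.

Sort edges by weight, then run Kruskal:
2-6 (1): add — endpoints in different components.
3-6 (3): add — endpoints in different components.
1-3 (4): add — endpoints in different components.
3-7 (10): add — endpoints in different components.
4-7 (11): add — endpoints in different components.
5-6 (12): add — endpoints in different components.
3-5 (14): skip — 3 and 5 already connected.
2-3 (16): skip — 2 and 3 already connected.
2-4 (18): skip — 2 and 4 already connected.
1-8 (19): add — endpoints in different components.
MST edges: 2-6, 3-6, 1-3, 3-7, 4-7, 5-6, 1-8; total weight 1+3+4+10+11+12+19 = 60.

60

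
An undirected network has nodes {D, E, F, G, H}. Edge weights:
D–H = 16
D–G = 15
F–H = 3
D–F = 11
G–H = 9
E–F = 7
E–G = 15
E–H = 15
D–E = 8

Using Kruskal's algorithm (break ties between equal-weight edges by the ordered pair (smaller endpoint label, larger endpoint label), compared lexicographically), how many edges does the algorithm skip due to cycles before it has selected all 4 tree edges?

0

Kruskal: consider edges lightest-first.
F–H (3): add — endpoints in different components.
E–F (7): add — endpoints in different components.
D–E (8): add — endpoints in different components.
G–H (9): add — endpoints in different components.
Edges rejected before the tree was complete: 0.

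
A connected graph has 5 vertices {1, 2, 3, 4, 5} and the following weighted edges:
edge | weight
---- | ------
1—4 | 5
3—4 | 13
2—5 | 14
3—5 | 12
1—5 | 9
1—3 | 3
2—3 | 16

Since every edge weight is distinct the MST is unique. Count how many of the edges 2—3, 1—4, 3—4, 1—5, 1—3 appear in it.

Sort edges by weight, then run Kruskal:
1—3 (3): add. Components now {1,3} {2} {4} {5}
1—4 (5): add. Components now {1,3,4} {2} {5}
1—5 (9): add. Components now {1,3,4,5} {2}
3—5 (12): skip — 3 and 5 already connected.
3—4 (13): skip — 3 and 4 already connected.
2—5 (14): add. Components now {1,2,3,4,5}
MST edge set: {1—3, 1—4, 1—5, 2—5}.
Of the listed edges, {1—4, 1—5, 1—3} are in the MST → 3.

3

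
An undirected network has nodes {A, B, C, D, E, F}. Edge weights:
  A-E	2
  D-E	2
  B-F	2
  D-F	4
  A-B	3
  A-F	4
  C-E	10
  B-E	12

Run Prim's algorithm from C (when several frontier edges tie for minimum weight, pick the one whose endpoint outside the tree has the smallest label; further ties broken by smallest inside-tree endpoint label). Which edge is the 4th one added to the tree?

Prim, starting at C.
Step 1: cheapest edge leaving the tree is C-E (10); add E.
Step 2: cheapest edge leaving the tree is A-E (2); add A.
Step 3: cheapest edge leaving the tree is D-E (2); add D.
Step 4: cheapest edge leaving the tree is A-B (3); add B.
Step 5: cheapest edge leaving the tree is B-F (2); add F.
The 4th edge added is A-B.

A-B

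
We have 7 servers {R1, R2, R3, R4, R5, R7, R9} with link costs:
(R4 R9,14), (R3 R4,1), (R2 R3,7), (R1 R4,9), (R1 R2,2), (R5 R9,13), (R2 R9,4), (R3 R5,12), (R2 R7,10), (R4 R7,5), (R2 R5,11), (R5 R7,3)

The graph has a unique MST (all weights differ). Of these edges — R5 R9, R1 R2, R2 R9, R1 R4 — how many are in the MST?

Sort edges by weight, then run Kruskal:
R3 R4 (1): add — endpoints in different components.
R1 R2 (2): add — endpoints in different components.
R5 R7 (3): add — endpoints in different components.
R2 R9 (4): add — endpoints in different components.
R4 R7 (5): add — endpoints in different components.
R2 R3 (7): add — endpoints in different components.
MST edge set: {R3 R4, R1 R2, R5 R7, R2 R9, R4 R7, R2 R3}.
Of the listed edges, {R1 R2, R2 R9} are in the MST → 2.

2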